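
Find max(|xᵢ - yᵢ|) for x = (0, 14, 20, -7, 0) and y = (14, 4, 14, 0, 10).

max(|x_i - y_i|) = max(|0 - 14|, |14 - 4|, |20 - 14|, |-7 - 0|, |0 - 10|) = max(14, 10, 6, 7, 10) = 14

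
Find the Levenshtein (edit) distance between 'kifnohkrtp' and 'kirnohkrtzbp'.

Let D[i][j] be the edit distance between the first i characters of 'kifnohkrtp' and the first j characters of 'kirnohkrtzbp', with D[i][0] = i, D[0][j] = j, and D[i][j] = D[i-1][j-1] if the characters match, else 1 + min(D[i-1][j], D[i][j-1], D[i-1][j-1]). Filling the table (rows: prefixes of 'kifnohkrtp', columns: prefixes of 'kirnohkrtzbp'):
     ε  k  i  r  n  o  h  k  r  t  z  b  p
  ε  0  1  2  3  4  5  6  7  8  9 10 11 12
  k  1  0  1  2  3  4  5  6  7  8  9 10 11
  i  2  1  0  1  2  3  4  5  6  7  8  9 10
  f  3  2  1  1  2  3  4  5  6  7  8  9 10
  n  4  3  2  2  1  2  3  4  5  6  7  8  9
  o  5  4  3  3  2  1  2  3  4  5  6  7  8
  h  6  5  4  4  3  2  1  2  3  4  5  6  7
  k  7  6  5  5  4  3  2  1  2  3  4  5  6
  r  8  7  6  5  5  4  3  2  1  2  3  4  5
  t  9  8  7  6  6  5  4  3  2  1  2  3  4
  p 10  9  8  7  7  6  5  4  3  2  2  3  3
The bottom-right entry gives D[10][12] = 3, so no sequence of fewer than 3 edits works. Backtracking through the table gives one optimal edit sequence (3 edits):
  kifnohkrtp → kirnohkrtp (sub f→r @3)
  kirnohkrtp → kirnohkrtzp (ins z @10)
  kirnohkrtzp → kirnohkrtzbp (ins b @11)
Edit distance = 3.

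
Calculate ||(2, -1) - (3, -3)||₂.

√(Σ(x_i - y_i)²) = √((2 - 3)² + (-1 - (-3))²)
= √((-1)² + 2²) = √(1 + 4) = √5 ≈ 2.2361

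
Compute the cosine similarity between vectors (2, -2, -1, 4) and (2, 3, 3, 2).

With u = (2, -2, -1, 4), v = (2, 3, 3, 2):
u·v = 2·2 + (-2)·3 + (-1)·3 + 4·2 = 4 + (-6) + (-3) + 8 = 3.
|u| = √(2² + (-2)² + (-1)² + 4²) = √25, |v| = √(2² + 3² + 3² + 2²) = √26, so |u||v| = √(25·26) = √650.
cos θ = (u·v)/(|u||v|) = 3/√650 ≈ 0.1177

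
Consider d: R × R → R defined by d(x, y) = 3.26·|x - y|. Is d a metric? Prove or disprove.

Yes. Since |x - y| is a metric on R and 3.26 > 0, the positive scalar multiple 3.26·|x - y| is also a metric: scaling by a positive constant preserves non-negativity, identity (d=0 ⟺ |x-y|=0 ⟺ x=y), symmetry, and the triangle inequality.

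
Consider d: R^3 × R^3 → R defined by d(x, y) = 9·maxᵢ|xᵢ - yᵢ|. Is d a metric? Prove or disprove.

Yes. The L∞ (Chebyshev) norm induces a metric on R^3, and multiplying a metric by a positive constant 9 > 0 preserves all four axioms: non-negativity (9·||x-y|| ≥ 0), identity (9·||x-y|| = 0 ⟺ ||x-y|| = 0 ⟺ x = y), symmetry (||x-y|| = ||y-x||), and the triangle inequality (9·||x-z|| ≤ 9·||x-y|| + 9·||y-z||). So d is a metric.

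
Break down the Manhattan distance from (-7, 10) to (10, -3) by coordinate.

Σ|x_i - y_i| = |-7 - 10| + |10 - (-3)| = 17 + 13 = 30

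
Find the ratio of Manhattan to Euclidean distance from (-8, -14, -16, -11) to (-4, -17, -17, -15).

L1 = |-8 - (-4)| + |-14 - (-17)| + |-16 - (-17)| + |-11 - (-15)| = 4 + 3 + 1 + 4 = 12
L2 = √(4² + 3² + 1² + 4²) = √42 ≈ 6.4807
L1 ≥ L2 always (equality iff movement is along one axis); L1 > L2 here.
Ratio L1/L2 = 12/√42 ≈ 1.8516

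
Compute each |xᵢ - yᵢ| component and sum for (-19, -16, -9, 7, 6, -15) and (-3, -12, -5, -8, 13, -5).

Σ|x_i - y_i| = |-19 - (-3)| + |-16 - (-12)| + |-9 - (-5)| + |7 - (-8)| + |6 - 13| + |-15 - (-5)| = 16 + 4 + 4 + 15 + 7 + 10 = 56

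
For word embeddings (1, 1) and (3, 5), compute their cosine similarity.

With u = (1, 1), v = (3, 5):
u·v = 1·3 + 1·5 = 3 + 5 = 8.
|u| = √(1² + 1²) = √2, |v| = √(3² + 5²) = √34, so |u||v| = √(2·34) = √68.
cos θ = (u·v)/(|u||v|) = 8/√68 ≈ 0.9701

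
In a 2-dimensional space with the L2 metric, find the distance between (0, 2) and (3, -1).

(Σ|x_i - y_i|^2)^(1/2) = (|0 - 3|^2 + |2 - (-1)|^2)^(1/2)
= (3^2 + 3^2)^(1/2) = (9 + 9)^(1/2) = (18)^(1/2) ≈ 4.2426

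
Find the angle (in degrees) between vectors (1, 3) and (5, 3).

With u = (1, 3), v = (5, 3):
u·v = 1·5 + 3·3 = 5 + 9 = 14.
|u| = √(1² + 3²) = √10, |v| = √(5² + 3²) = √34, so |u||v| = √(10·34) = √340.
cos θ = (u·v)/(|u||v|) = 14/√340 ≈ 0.759257
θ = arccos(0.759257) ≈ 40.6°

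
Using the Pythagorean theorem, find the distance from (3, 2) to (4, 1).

√(Σ(x_i - y_i)²) = √((3 - 4)² + (2 - 1)²)
= √((-1)² + 1²) = √(1 + 1) = √2 ≈ 1.4142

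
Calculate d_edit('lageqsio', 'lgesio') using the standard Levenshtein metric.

Let D[i][j] be the edit distance between the first i characters of 'lageqsio' and the first j characters of 'lgesio', with D[i][0] = i, D[0][j] = j, and D[i][j] = D[i-1][j-1] if the characters match, else 1 + min(D[i-1][j], D[i][j-1], D[i-1][j-1]). Filling the table (rows: prefixes of 'lageqsio', columns: prefixes of 'lgesio'):
     ε  l  g  e  s  i  o
  ε  0  1  2  3  4  5  6
  l  1  0  1  2  3  4  5
  a  2  1  1  2  3  4  5
  g  3  2  1  2  3  4  5
  e  4  3  2  1  2  3  4
  q  5  4  3  2  2  3  4
  s  6  5  4  3  2  3  4
  i  7  6  5  4  3  2  3
  o  8  7  6  5  4  3  2
The bottom-right entry gives D[8][6] = 2, so no sequence of fewer than 2 edits works. Backtracking through the table gives one optimal edit sequence (2 edits):
  lageqsio → lgeqsio (del a @2)
  lgeqsio → lgesio (del q @4)
Edit distance = 2.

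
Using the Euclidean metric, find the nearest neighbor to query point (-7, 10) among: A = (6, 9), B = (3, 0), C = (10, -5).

Distances: d(A) ≈ 13.0384, d(B) ≈ 14.1421, d(C) ≈ 22.6716. Nearest: A = (6, 9) with distance 13.0384.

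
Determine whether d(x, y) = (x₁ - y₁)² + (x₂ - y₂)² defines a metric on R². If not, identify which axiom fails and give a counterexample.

No. The squared Euclidean distance fails the triangle inequality. Counterexample: x = (0, 0), y = (2, 5), z = (4, 10). d(x,z) = 4² + 10² = 116, but d(x,y) + d(y,z) = (2² + 5²) + (2² + 5²) = 29 + 29 = 58. Since 116 > 58, the triangle inequality is violated. (Note: √d, the ordinary Euclidean distance, IS a metric.)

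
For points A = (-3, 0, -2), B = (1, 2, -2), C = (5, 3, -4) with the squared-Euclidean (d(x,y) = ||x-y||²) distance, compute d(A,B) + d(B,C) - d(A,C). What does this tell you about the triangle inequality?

d(A,B) = 4² + 2² + 0² = 20, d(B,C) = 4² + 1² + 2² = 21, d(A,C) = 8² + 3² + 2² = 77.
d(A,B) + d(B,C) - d(A,C) = 20 + 21 - 77 = 41 - 77 = -36. This is < 0, so the triangle inequality FAILS for these points (squared-Euclidean is not a metric).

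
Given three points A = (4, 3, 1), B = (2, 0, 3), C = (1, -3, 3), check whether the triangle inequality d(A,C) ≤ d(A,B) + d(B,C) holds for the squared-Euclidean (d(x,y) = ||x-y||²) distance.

d(A,B) = 2² + 3² + 2² = 17, d(B,C) = 1² + 3² + 0² = 10, d(A,C) = 3² + 6² + 2² = 49.
d(A,C) = 49 > 17 + 10 = 27. Triangle inequality is VIOLATED. (Squared-Euclidean is not a metric — this is a counterexample.)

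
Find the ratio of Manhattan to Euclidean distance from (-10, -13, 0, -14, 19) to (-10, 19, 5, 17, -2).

L1 = |-10 - (-10)| + |-13 - 19| + |0 - 5| + |-14 - 17| + |19 - (-2)| = 0 + 32 + 5 + 31 + 21 = 89
L2 = √(0² + 32² + 5² + 31² + 21²) = √2451 ≈ 49.5076
L1 ≥ L2 always (equality iff movement is along one axis); L1 > L2 here.
Ratio L1/L2 = 89/√2451 ≈ 1.7977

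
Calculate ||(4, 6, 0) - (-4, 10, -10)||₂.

√(Σ(x_i - y_i)²) = √((4 - (-4))² + (6 - 10)² + (0 - (-10))²)
= √(8² + (-4)² + 10²) = √(64 + 16 + 100) = √180 ≈ 13.4164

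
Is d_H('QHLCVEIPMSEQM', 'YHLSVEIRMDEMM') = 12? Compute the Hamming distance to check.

Differing positions: 1, 4, 8, 10, 12. Hamming distance = 5, so the claim that d_H = 12 is false.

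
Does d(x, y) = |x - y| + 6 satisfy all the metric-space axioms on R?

No. d fails identity of indiscernibles (specifically d(x,x) = 0): d(5, 5) = |5 - 5| + 6 = 0 + 6 = 6 ≠ 0.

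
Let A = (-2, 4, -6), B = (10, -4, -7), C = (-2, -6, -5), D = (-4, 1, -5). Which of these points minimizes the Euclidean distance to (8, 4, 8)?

Distances: d(A) ≈ 17.2047, d(B) ≈ 17.1172, d(C) ≈ 19.2094, d(D) ≈ 17.9444. Nearest: B = (10, -4, -7) with distance 17.1172.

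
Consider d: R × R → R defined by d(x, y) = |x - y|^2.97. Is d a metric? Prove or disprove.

No. d(x,y) = |x-y|^2.97 fails the triangle inequality since p = 2.97 > 1. Counterexample: x = 5, y = 9, z = 17. d(x,z) = |5 - 17|^2.97 = 12^2.97 ≈ 1603.8668, but d(x,y) + d(y,z) = 4^2.97 + 8^2.97 ≈ 61.3929 + 481.0356 = 542.4285. Since 1603.8668 > 542.4285, the triangle inequality is violated.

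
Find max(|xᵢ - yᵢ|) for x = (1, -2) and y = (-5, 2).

max(|x_i - y_i|) = max(|1 - (-5)|, |-2 - 2|) = max(6, 4) = 6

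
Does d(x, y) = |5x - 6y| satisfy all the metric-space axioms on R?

No. d fails symmetry: d(1, 5) = |5·1 - 6·5| = |-25| = 25, but d(5, 1) = |5·5 - 6·1| = |19| = 19. Since 25 ≠ 19, d(x,y) ≠ d(y,x) in general.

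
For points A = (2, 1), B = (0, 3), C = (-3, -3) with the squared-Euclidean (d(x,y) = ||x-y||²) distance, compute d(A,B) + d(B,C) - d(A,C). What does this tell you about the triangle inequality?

d(A,B) = 2² + 2² = 8, d(B,C) = 3² + 6² = 45, d(A,C) = 5² + 4² = 41.
d(A,B) + d(B,C) - d(A,C) = 8 + 45 - 41 = 53 - 41 = 12. This is ≥ 0, so the triangle inequality holds for these points.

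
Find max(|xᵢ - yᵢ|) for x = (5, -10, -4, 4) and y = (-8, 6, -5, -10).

max(|x_i - y_i|) = max(|5 - (-8)|, |-10 - 6|, |-4 - (-5)|, |4 - (-10)|) = max(13, 16, 1, 14) = 16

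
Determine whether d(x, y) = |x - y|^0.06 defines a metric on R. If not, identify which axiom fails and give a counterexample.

Yes. With 0 < p = 0.06 ≤ 1, d(x,y) = |x-y|^0.06 is a metric on R. Non-negativity and symmetry are immediate; |x-y|^0.06 = 0 ⟺ |x-y| = 0 ⟺ x = y. For the triangle inequality, the function t ↦ t^0.06 is subadditive on [0,∞) when p ≤ 1, so |x-z|^0.06 ≤ (|x-y| + |y-z|)^0.06 ≤ |x-y|^0.06 + |y-z|^0.06.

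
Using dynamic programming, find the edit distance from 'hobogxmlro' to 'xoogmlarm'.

Let D[i][j] be the edit distance between the first i characters of 'hobogxmlro' and the first j characters of 'xoogmlarm', with D[i][0] = i, D[0][j] = j, and D[i][j] = D[i-1][j-1] if the characters match, else 1 + min(D[i-1][j], D[i][j-1], D[i-1][j-1]). Filling the table (rows: prefixes of 'hobogxmlro', columns: prefixes of 'xoogmlarm'):
     ε  x  o  o  g  m  l  a  r  m
  ε  0  1  2  3  4  5  6  7  8  9
  h  1  1  2  3  4  5  6  7  8  9
  o  2  2  1  2  3  4  5  6  7  8
  b  3  3  2  2  3  4  5  6  7  8
  o  4  4  3  2  3  4  5  6  7  8
  g  5  5  4  3  2  3  4  5  6  7
  x  6  5  5  4  3  3  4  5  6  7
  m  7  6  6  5  4  3  4  5  6  6
  l  8  7  7  6  5  4  3  4  5  6
  r  9  8  8  7  6  5  4  4  4  5
  o 10  9  8  8  7  6  5  5  5  5
The bottom-right entry gives D[10][9] = 5, so no sequence of fewer than 5 edits works. Backtracking through the table gives one optimal edit sequence (5 edits):
  hobogxmlro → xobogxmlro (sub h→x @1)
  xobogxmlro → xoogxmlro (del b @3)
  xoogxmlro → xoogmlro (del x @5)
  xoogmlro → xoogmlaro (ins a @7)
  xoogmlaro → xoogmlarm (sub o→m @9)
Edit distance = 5.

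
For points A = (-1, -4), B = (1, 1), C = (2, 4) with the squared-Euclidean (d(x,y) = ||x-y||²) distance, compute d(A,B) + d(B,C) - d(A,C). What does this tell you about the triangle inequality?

d(A,B) = 2² + 5² = 29, d(B,C) = 1² + 3² = 10, d(A,C) = 3² + 8² = 73.
d(A,B) + d(B,C) - d(A,C) = 29 + 10 - 73 = 39 - 73 = -34. This is < 0, so the triangle inequality FAILS for these points (squared-Euclidean is not a metric).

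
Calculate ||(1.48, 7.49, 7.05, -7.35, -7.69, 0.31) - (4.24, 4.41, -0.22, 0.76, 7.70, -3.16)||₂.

√(Σ(x_i - y_i)²) = √((1.48 - 4.24)² + (7.49 - 4.41)² + (7.05 - (-0.22))² + (-7.35 - 0.76)² + (-7.69 - 7.7)² + (0.31 - (-3.16))²)
= √((-2.76)² + 3.08² + 7.27² + (-8.11)² + (-15.39)² + 3.47²) = √(7.6176 + 9.4864 + 52.8529 + 65.7721 + 236.8521 + 12.0409) = √384.622 ≈ 19.6118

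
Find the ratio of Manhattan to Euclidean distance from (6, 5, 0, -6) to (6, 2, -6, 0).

L1 = |6 - 6| + |5 - 2| + |0 - (-6)| + |-6 - 0| = 0 + 3 + 6 + 6 = 15
L2 = √(0² + 3² + 6² + 6²) = √81 = 9
L1 ≥ L2 always (equality iff movement is along one axis); L1 > L2 here.
Ratio L1/L2 = 15/9 ≈ 1.6667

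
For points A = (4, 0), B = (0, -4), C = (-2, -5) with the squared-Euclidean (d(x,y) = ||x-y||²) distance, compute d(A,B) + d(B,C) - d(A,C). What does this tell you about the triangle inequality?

d(A,B) = 4² + 4² = 32, d(B,C) = 2² + 1² = 5, d(A,C) = 6² + 5² = 61.
d(A,B) + d(B,C) - d(A,C) = 32 + 5 - 61 = 37 - 61 = -24. This is < 0, so the triangle inequality FAILS for these points (squared-Euclidean is not a metric).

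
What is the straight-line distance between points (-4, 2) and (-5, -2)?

√(Σ(x_i - y_i)²) = √((-4 - (-5))² + (2 - (-2))²)
= √(1² + 4²) = √(1 + 16) = √17 ≈ 4.1231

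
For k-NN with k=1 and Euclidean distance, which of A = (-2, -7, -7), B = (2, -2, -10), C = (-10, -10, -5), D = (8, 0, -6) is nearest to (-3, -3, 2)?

Distances: d(A) ≈ 9.8995, d(B) ≈ 13.0384, d(C) ≈ 12.1244, d(D) ≈ 13.9284. Nearest: A = (-2, -7, -7) with distance 9.8995.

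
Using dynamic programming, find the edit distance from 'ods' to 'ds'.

Let D[i][j] be the edit distance between the first i characters of 'ods' and the first j characters of 'ds', with D[i][0] = i, D[0][j] = j, and D[i][j] = D[i-1][j-1] if the characters match, else 1 + min(D[i-1][j], D[i][j-1], D[i-1][j-1]). Filling the table (rows: prefixes of 'ods', columns: prefixes of 'ds'):
     ε  d  s
  ε  0  1  2
  o  1  1  2
  d  2  1  2
  s  3  2  1
The bottom-right entry gives D[3][2] = 1, so no sequence of fewer than 1 edit works. Backtracking through the table gives one optimal edit sequence (1 edit):
  ods → ds (del o @1)
Edit distance = 1.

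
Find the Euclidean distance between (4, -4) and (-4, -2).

√(Σ(x_i - y_i)²) = √((4 - (-4))² + (-4 - (-2))²)
= √(8² + (-2)²) = √(64 + 4) = √68 ≈ 8.2462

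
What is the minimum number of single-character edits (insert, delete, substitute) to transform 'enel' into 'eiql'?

Let D[i][j] be the edit distance between the first i characters of 'enel' and the first j characters of 'eiql', with D[i][0] = i, D[0][j] = j, and D[i][j] = D[i-1][j-1] if the characters match, else 1 + min(D[i-1][j], D[i][j-1], D[i-1][j-1]). Filling the table (rows: prefixes of 'enel', columns: prefixes of 'eiql'):
     ε  e  i  q  l
  ε  0  1  2  3  4
  e  1  0  1  2  3
  n  2  1  1  2  3
  e  3  2  2  2  3
  l  4  3  3  3  2
The bottom-right entry gives D[4][4] = 2, so no sequence of fewer than 2 edits works. Backtracking through the table gives one optimal edit sequence (2 edits):
  enel → eiel (sub n→i @2)
  eiel → eiql (sub e→q @3)
Edit distance = 2.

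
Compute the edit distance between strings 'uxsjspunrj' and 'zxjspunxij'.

Let D[i][j] be the edit distance between the first i characters of 'uxsjspunrj' and the first j characters of 'zxjspunxij', with D[i][0] = i, D[0][j] = j, and D[i][j] = D[i-1][j-1] if the characters match, else 1 + min(D[i-1][j], D[i][j-1], D[i-1][j-1]). Filling the table (rows: prefixes of 'uxsjspunrj', columns: prefixes of 'zxjspunxij'):
     ε  z  x  j  s  p  u  n  x  i  j
  ε  0  1  2  3  4  5  6  7  8  9 10
  u  1  1  2  3  4  5  5  6  7  8  9
  x  2  2  1  2  3  4  5  6  6  7  8
  s  3  3  2  2  2  3  4  5  6  7  8
  j  4  4  3  2  3  3  4  5  6  7  7
  s  5  5  4  3  2  3  4  5  6  7  8
  p  6  6  5  4  3  2  3  4  5  6  7
  u  7  7  6  5  4  3  2  3  4  5  6
  n  8  8  7  6  5  4  3  2  3  4  5
  r  9  9  8  7  6  5  4  3  3  4  5
  j 10 10  9  8  7  6  5  4  4  4  4
The bottom-right entry gives D[10][10] = 4, so no sequence of fewer than 4 edits works. Backtracking through the table gives one optimal edit sequence (4 edits):
  uxsjspunrj → zxsjspunrj (sub u→z @1)
  zxsjspunrj → zxjspunrj (del s @3)
  zxjspunrj → zxjspunxrj (ins x @8)
  zxjspunxrj → zxjspunxij (sub r→i @9)
Edit distance = 4.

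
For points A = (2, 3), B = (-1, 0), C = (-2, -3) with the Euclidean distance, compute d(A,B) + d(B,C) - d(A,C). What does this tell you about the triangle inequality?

d(A,B) = √(3² + 3²) = √18 ≈ 4.2426, d(B,C) = √(1² + 3²) = √10 ≈ 3.1623, d(A,C) = √(4² + 6²) = √52 ≈ 7.2111.
d(A,B) + d(B,C) - d(A,C) = 4.2426 + 3.1623 - 7.2111 = 7.4049 - 7.2111 = 0.1938 (to 4 decimal places). This is ≥ 0, so the triangle inequality holds for these points.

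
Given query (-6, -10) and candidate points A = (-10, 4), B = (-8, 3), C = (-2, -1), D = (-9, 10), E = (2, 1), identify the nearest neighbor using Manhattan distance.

Distances: d(A) = 18, d(B) = 15, d(C) = 13, d(D) = 23, d(E) = 19. Nearest: C = (-2, -1) with distance 13.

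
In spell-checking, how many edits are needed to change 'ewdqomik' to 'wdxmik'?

Let D[i][j] be the edit distance between the first i characters of 'ewdqomik' and the first j characters of 'wdxmik', with D[i][0] = i, D[0][j] = j, and D[i][j] = D[i-1][j-1] if the characters match, else 1 + min(D[i-1][j], D[i][j-1], D[i-1][j-1]). Filling the table (rows: prefixes of 'ewdqomik', columns: prefixes of 'wdxmik'):
     ε  w  d  x  m  i  k
  ε  0  1  2  3  4  5  6
  e  1  1  2  3  4  5  6
  w  2  1  2  3  4  5  6
  d  3  2  1  2  3  4  5
  q  4  3  2  2  3  4  5
  o  5  4  3  3  3  4  5
  m  6  5  4  4  3  4  5
  i  7  6  5  5  4  3  4
  k  8  7  6  6  5  4  3
The bottom-right entry gives D[8][6] = 3, so no sequence of fewer than 3 edits works. Backtracking through the table gives one optimal edit sequence (3 edits):
  ewdqomik → wdqomik (del e @1)
  wdqomik → wdomik (del q @3)
  wdomik → wdxmik (sub o→x @3)
Edit distance = 3.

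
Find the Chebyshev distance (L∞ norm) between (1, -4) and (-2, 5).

max(|x_i - y_i|) = max(|1 - (-2)|, |-4 - 5|) = max(3, 9) = 9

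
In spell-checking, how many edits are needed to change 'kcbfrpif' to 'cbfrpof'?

Let D[i][j] be the edit distance between the first i characters of 'kcbfrpif' and the first j characters of 'cbfrpof', with D[i][0] = i, D[0][j] = j, and D[i][j] = D[i-1][j-1] if the characters match, else 1 + min(D[i-1][j], D[i][j-1], D[i-1][j-1]). Filling the table (rows: prefixes of 'kcbfrpif', columns: prefixes of 'cbfrpof'):
     ε  c  b  f  r  p  o  f
  ε  0  1  2  3  4  5  6  7
  k  1  1  2  3  4  5  6  7
  c  2  1  2  3  4  5  6  7
  b  3  2  1  2  3  4  5  6
  f  4  3  2  1  2  3  4  5
  r  5  4  3  2  1  2  3  4
  p  6  5  4  3  2  1  2  3
  i  7  6  5  4  3  2  2  3
  f  8  7  6  5  4  3  3  2
The bottom-right entry gives D[8][7] = 2, so no sequence of fewer than 2 edits works. Backtracking through the table gives one optimal edit sequence (2 edits):
  kcbfrpif → cbfrpif (del k @1)
  cbfrpif → cbfrpof (sub i→o @6)
Edit distance = 2.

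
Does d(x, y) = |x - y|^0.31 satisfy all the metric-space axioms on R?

Yes. With 0 < p = 0.31 ≤ 1, d(x,y) = |x-y|^0.31 is a metric on R. Non-negativity and symmetry are immediate; |x-y|^0.31 = 0 ⟺ |x-y| = 0 ⟺ x = y. For the triangle inequality, the function t ↦ t^0.31 is subadditive on [0,∞) when p ≤ 1, so |x-z|^0.31 ≤ (|x-y| + |y-z|)^0.31 ≤ |x-y|^0.31 + |y-z|^0.31.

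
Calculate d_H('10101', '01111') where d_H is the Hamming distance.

Differing positions: 1, 2, 4. Hamming distance = 3.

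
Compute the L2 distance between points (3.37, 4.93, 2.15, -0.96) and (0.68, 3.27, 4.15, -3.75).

(Σ|x_i - y_i|^2)^(1/2) = (|3.37 - 0.68|^2 + |4.93 - 3.27|^2 + |2.15 - 4.15|^2 + |-0.96 - (-3.75)|^2)^(1/2)
= (2.69^2 + 1.66^2 + 2^2 + 2.79^2)^(1/2) = (7.2361 + 2.7556 + 4 + 7.7841)^(1/2) = (21.7758)^(1/2) ≈ 4.6665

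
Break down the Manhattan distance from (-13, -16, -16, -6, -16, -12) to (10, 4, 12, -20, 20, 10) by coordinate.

Σ|x_i - y_i| = |-13 - 10| + |-16 - 4| + |-16 - 12| + |-6 - (-20)| + |-16 - 20| + |-12 - 10| = 23 + 20 + 28 + 14 + 36 + 22 = 143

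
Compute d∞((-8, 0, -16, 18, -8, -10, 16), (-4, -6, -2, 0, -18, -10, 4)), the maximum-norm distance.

max(|x_i - y_i|) = max(|-8 - (-4)|, |0 - (-6)|, |-16 - (-2)|, |18 - 0|, |-8 - (-18)|, |-10 - (-10)|, |16 - 4|) = max(4, 6, 14, 18, 10, 0, 12) = 18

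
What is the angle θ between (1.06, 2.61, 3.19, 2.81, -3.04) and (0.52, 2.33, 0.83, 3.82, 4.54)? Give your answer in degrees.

With u = (1.06, 2.61, 3.19, 2.81, -3.04), v = (0.52, 2.33, 0.83, 3.82, 4.54):
u·v = 1.06·0.52 + 2.61·2.33 + 3.19·0.83 + 2.81·3.82 + (-3.04)·4.54 = 0.5512 + 6.0813 + 2.6477 + 10.7342 + (-13.8016) = 6.2128.
|u| = √(1.06² + 2.61² + 3.19² + 2.81² + (-3.04)²) = √(1.1236 + 6.8121 + 10.1761 + 7.8961 + 9.2416) = √35.2495, |v| = √(0.52² + 2.33² + 0.83² + 3.82² + 4.54²) = √(0.2704 + 5.4289 + 0.6889 + 14.5924 + 20.6116) = √41.5922.
cos θ = (u·v)/(|u||v|) = 6.2128/(√35.2495·√41.5922) ≈ 0.162258
θ = arccos(0.162258) ≈ 80.66°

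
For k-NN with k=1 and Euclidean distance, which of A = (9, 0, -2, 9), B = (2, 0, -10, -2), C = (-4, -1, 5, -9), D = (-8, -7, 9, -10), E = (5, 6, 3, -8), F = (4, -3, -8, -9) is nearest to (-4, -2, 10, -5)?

Distances: d(A) ≈ 22.6495, d(B) ≈ 21.1896, d(C) ≈ 6.4807, d(D) ≈ 8.1854, d(E) ≈ 14.2478, d(F) ≈ 20.1246. Nearest: C = (-4, -1, 5, -9) with distance 6.4807.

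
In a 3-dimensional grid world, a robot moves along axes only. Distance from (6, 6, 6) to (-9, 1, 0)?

Σ|x_i - y_i| = |6 - (-9)| + |6 - 1| + |6 - 0| = 15 + 5 + 6 = 26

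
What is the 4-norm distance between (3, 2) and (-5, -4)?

(Σ|x_i - y_i|^4)^(1/4) = (|3 - (-5)|^4 + |2 - (-4)|^4)^(1/4)
= (8^4 + 6^4)^(1/4) = (4096 + 1296)^(1/4) = (5392)^(1/4) ≈ 8.5691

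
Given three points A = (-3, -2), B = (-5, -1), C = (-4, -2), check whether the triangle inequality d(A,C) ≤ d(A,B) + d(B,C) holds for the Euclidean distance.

d(A,B) = √(2² + 1²) = √5 ≈ 2.2361, d(B,C) = √(1² + 1²) = √2 ≈ 1.4142, d(A,C) = √(1² + 0²) = √1 = 1.
d(A,C) = 1 ≤ 2.2361 + 1.4142 = 3.6503. Triangle inequality is satisfied.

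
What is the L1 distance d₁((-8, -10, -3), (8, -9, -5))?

Σ|x_i - y_i| = |-8 - 8| + |-10 - (-9)| + |-3 - (-5)| = 16 + 1 + 2 = 19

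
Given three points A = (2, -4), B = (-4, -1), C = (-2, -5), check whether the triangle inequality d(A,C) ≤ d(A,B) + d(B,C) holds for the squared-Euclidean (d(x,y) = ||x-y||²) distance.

d(A,B) = 6² + 3² = 45, d(B,C) = 2² + 4² = 20, d(A,C) = 4² + 1² = 17.
d(A,C) = 17 ≤ 45 + 20 = 65. Triangle inequality is satisfied.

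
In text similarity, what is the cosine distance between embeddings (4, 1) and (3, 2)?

With u = (4, 1), v = (3, 2):
u·v = 4·3 + 1·2 = 12 + 2 = 14.
|u| = √(4² + 1²) = √17, |v| = √(3² + 2²) = √13, so |u||v| = √(17·13) = √221.
cos θ = (u·v)/(|u||v|) = 14/√221 ≈ 0.9417
Cosine distance = 1 - cos θ ≈ 1 - 0.9417 = 0.0583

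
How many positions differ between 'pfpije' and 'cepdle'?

Differing positions: 1, 2, 4, 5. Hamming distance = 4.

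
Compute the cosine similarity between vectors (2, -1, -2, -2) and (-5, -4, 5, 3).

With u = (2, -1, -2, -2), v = (-5, -4, 5, 3):
u·v = 2·(-5) + (-1)·(-4) + (-2)·5 + (-2)·3 = (-10) + 4 + (-10) + (-6) = -22.
|u| = √(2² + (-1)² + (-2)² + (-2)²) = √13, |v| = √((-5)² + (-4)² + 5² + 3²) = √75, so |u||v| = √(13·75) = √975.
cos θ = (u·v)/(|u||v|) = -22/√975 ≈ -0.7046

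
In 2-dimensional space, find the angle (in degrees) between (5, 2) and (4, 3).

With u = (5, 2), v = (4, 3):
u·v = 5·4 + 2·3 = 20 + 6 = 26.
|u| = √(5² + 2²) = √29, |v| = √(4² + 3²) = √25, so |u||v| = √(29·25) = √725.
cos θ = (u·v)/(|u||v|) = 26/√725 ≈ 0.965616
θ = arccos(0.965616) ≈ 15.07°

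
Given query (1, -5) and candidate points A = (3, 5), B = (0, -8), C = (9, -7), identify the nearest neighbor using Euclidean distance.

Distances: d(A) ≈ 10.198, d(B) ≈ 3.1623, d(C) ≈ 8.2462. Nearest: B = (0, -8) with distance 3.1623.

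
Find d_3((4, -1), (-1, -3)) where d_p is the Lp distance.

(Σ|x_i - y_i|^3)^(1/3) = (|4 - (-1)|^3 + |-1 - (-3)|^3)^(1/3)
= (5^3 + 2^3)^(1/3) = (125 + 8)^(1/3) = (133)^(1/3) ≈ 5.1045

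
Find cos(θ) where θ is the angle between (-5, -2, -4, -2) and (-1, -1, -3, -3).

With u = (-5, -2, -4, -2), v = (-1, -1, -3, -3):
u·v = (-5)·(-1) + (-2)·(-1) + (-4)·(-3) + (-2)·(-3) = 5 + 2 + 12 + 6 = 25.
|u| = √((-5)² + (-2)² + (-4)² + (-2)²) = √49, |v| = √((-1)² + (-1)² + (-3)² + (-3)²) = √20, so |u||v| = √(49·20) = √980.
cos θ = (u·v)/(|u||v|) = 25/√980 ≈ 0.7986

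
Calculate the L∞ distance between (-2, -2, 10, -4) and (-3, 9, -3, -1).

max(|x_i - y_i|) = max(|-2 - (-3)|, |-2 - 9|, |10 - (-3)|, |-4 - (-1)|) = max(1, 11, 13, 3) = 13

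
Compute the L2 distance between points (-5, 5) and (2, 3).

(Σ|x_i - y_i|^2)^(1/2) = (|-5 - 2|^2 + |5 - 3|^2)^(1/2)
= (7^2 + 2^2)^(1/2) = (49 + 4)^(1/2) = (53)^(1/2) ≈ 7.2801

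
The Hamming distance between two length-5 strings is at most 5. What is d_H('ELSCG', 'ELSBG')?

Differing positions: 4. Hamming distance = 1. The maximum possible Hamming distance for length-5 strings is 5, so d_H/5 = 1/5 = 0.2.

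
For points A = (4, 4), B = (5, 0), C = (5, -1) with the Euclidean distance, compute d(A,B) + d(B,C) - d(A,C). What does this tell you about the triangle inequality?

d(A,B) = √(1² + 4²) = √17 ≈ 4.1231, d(B,C) = √(0² + 1²) = √1 = 1, d(A,C) = √(1² + 5²) = √26 ≈ 5.099.
d(A,B) + d(B,C) - d(A,C) = 4.1231 + 1 - 5.099 = 5.1231 - 5.099 = 0.0241 (to 4 decimal places). This is ≥ 0, so the triangle inequality holds for these points.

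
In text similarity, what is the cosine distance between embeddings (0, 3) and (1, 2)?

With u = (0, 3), v = (1, 2):
u·v = 0·1 + 3·2 = 0 + 6 = 6.
|u| = √(0² + 3²) = √9, |v| = √(1² + 2²) = √5, so |u||v| = √(9·5) = √45.
cos θ = (u·v)/(|u||v|) = 6/√45 ≈ 0.8944
Cosine distance = 1 - cos θ ≈ 1 - 0.8944 = 0.1056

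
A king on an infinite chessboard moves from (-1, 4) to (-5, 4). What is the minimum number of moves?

max(|x_i - y_i|) = max(|-1 - (-5)|, |4 - 4|) = max(4, 0) = 4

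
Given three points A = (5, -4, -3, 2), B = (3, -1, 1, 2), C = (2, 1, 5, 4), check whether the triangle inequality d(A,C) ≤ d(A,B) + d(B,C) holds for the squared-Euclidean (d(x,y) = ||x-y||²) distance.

d(A,B) = 2² + 3² + 4² + 0² = 29, d(B,C) = 1² + 2² + 4² + 2² = 25, d(A,C) = 3² + 5² + 8² + 2² = 102.
d(A,C) = 102 > 29 + 25 = 54. Triangle inequality is VIOLATED. (Squared-Euclidean is not a metric — this is a counterexample.)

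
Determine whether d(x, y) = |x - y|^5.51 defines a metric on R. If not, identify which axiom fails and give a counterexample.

No. d(x,y) = |x-y|^5.51 fails the triangle inequality since p = 5.51 > 1. Counterexample: x = -1, y = 11, z = 14. d(x,z) = |-1 - 14|^5.51 = 15^5.51 ≈ 3021779.9649, but d(x,y) + d(y,z) = 12^5.51 + 3^5.51 ≈ 883667.0588 + 425.5378 = 884092.5966. Since 3021779.9649 > 884092.5966, the triangle inequality is violated.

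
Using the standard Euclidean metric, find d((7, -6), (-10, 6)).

√(Σ(x_i - y_i)²) = √((7 - (-10))² + (-6 - 6)²)
= √(17² + (-12)²) = √(289 + 144) = √433 ≈ 20.8087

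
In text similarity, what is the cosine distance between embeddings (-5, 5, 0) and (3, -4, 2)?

With u = (-5, 5, 0), v = (3, -4, 2):
u·v = (-5)·3 + 5·(-4) + 0·2 = (-15) + (-20) + 0 = -35.
|u| = √((-5)² + 5² + 0²) = √50, |v| = √(3² + (-4)² + 2²) = √29, so |u||v| = √(50·29) = √1450.
cos θ = (u·v)/(|u||v|) = -35/√1450 ≈ -0.9191
Cosine distance = 1 - cos θ ≈ 1 - (-0.9191) = 1.9191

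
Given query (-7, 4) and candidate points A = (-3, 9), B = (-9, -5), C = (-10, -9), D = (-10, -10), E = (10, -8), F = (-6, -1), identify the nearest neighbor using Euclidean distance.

Distances: d(A) ≈ 6.4031, d(B) ≈ 9.2195, d(C) ≈ 13.3417, d(D) ≈ 14.3178, d(E) ≈ 20.8087, d(F) ≈ 5.099. Nearest: F = (-6, -1) with distance 5.099.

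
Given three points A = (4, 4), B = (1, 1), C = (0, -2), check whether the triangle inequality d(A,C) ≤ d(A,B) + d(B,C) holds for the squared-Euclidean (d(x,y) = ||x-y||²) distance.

d(A,B) = 3² + 3² = 18, d(B,C) = 1² + 3² = 10, d(A,C) = 4² + 6² = 52.
d(A,C) = 52 > 18 + 10 = 28. Triangle inequality is VIOLATED. (Squared-Euclidean is not a metric — this is a counterexample.)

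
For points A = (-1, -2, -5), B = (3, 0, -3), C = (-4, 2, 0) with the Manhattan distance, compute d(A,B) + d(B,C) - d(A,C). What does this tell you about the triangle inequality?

d(A,B) = 4 + 2 + 2 = 8, d(B,C) = 7 + 2 + 3 = 12, d(A,C) = 3 + 4 + 5 = 12.
d(A,B) + d(B,C) - d(A,C) = 8 + 12 - 12 = 20 - 12 = 8. This is ≥ 0, so the triangle inequality holds for these points.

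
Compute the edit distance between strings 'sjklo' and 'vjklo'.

Let D[i][j] be the edit distance between the first i characters of 'sjklo' and the first j characters of 'vjklo', with D[i][0] = i, D[0][j] = j, and D[i][j] = D[i-1][j-1] if the characters match, else 1 + min(D[i-1][j], D[i][j-1], D[i-1][j-1]). Filling the table (rows: prefixes of 'sjklo', columns: prefixes of 'vjklo'):
     ε  v  j  k  l  o
  ε  0  1  2  3  4  5
  s  1  1  2  3  4  5
  j  2  2  1  2  3  4
  k  3  3  2  1  2  3
  l  4  4  3  2  1  2
  o  5  5  4  3  2  1
The bottom-right entry gives D[5][5] = 1, so no sequence of fewer than 1 edit works. Backtracking through the table gives one optimal edit sequence (1 edit):
  sjklo → vjklo (sub s→v @1)
Edit distance = 1.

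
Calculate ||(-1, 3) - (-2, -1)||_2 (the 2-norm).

(Σ|x_i - y_i|^2)^(1/2) = (|-1 - (-2)|^2 + |3 - (-1)|^2)^(1/2)
= (1^2 + 4^2)^(1/2) = (1 + 16)^(1/2) = (17)^(1/2) ≈ 4.1231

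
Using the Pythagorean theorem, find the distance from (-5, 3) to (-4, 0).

√(Σ(x_i - y_i)²) = √((-5 - (-4))² + (3 - 0)²)
= √((-1)² + 3²) = √(1 + 9) = √10 ≈ 3.1623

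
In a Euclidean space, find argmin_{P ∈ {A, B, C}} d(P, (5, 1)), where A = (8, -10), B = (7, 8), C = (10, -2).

Distances: d(A) ≈ 11.4018, d(B) ≈ 7.2801, d(C) ≈ 5.831. Nearest: C = (10, -2) with distance 5.831.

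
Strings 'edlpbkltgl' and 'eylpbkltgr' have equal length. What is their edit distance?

Let D[i][j] be the edit distance between the first i characters of 'edlpbkltgl' and the first j characters of 'eylpbkltgr', with D[i][0] = i, D[0][j] = j, and D[i][j] = D[i-1][j-1] if the characters match, else 1 + min(D[i-1][j], D[i][j-1], D[i-1][j-1]). Filling the table (rows: prefixes of 'edlpbkltgl', columns: prefixes of 'eylpbkltgr'):
     ε  e  y  l  p  b  k  l  t  g  r
  ε  0  1  2  3  4  5  6  7  8  9 10
  e  1  0  1  2  3  4  5  6  7  8  9
  d  2  1  1  2  3  4  5  6  7  8  9
  l  3  2  2  1  2  3  4  5  6  7  8
  p  4  3  3  2  1  2  3  4  5  6  7
  b  5  4  4  3  2  1  2  3  4  5  6
  k  6  5  5  4  3  2  1  2  3  4  5
  l  7  6  6  5  4  3  2  1  2  3  4
  t  8  7  7  6  5  4  3  2  1  2  3
  g  9  8  8  7  6  5  4  3  2  1  2
  l 10  9  9  8  7  6  5  4  3  2  2
The bottom-right entry gives D[10][10] = 2, so no sequence of fewer than 2 edits works. Backtracking through the table gives one optimal edit sequence (2 edits):
  edlpbkltgl → eylpbkltgl (sub d→y @2)
  eylpbkltgl → eylpbkltgr (sub l→r @10)
Edit distance = 2.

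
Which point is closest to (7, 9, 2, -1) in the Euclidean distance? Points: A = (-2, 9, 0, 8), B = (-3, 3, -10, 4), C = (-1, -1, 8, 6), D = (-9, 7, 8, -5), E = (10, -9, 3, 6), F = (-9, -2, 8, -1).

Distances: d(A) ≈ 12.8841, d(B) ≈ 17.4642, d(C) ≈ 15.7797, d(D) ≈ 17.6635, d(E) ≈ 19.5704, d(F) ≈ 20.3224. Nearest: A = (-2, 9, 0, 8) with distance 12.8841.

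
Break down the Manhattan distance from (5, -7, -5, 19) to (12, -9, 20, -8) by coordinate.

Σ|x_i - y_i| = |5 - 12| + |-7 - (-9)| + |-5 - 20| + |19 - (-8)| = 7 + 2 + 25 + 27 = 61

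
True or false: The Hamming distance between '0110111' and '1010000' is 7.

Differing positions: 1, 2, 5, 6, 7. Hamming distance = 5, so the claim that d_H = 7 is false.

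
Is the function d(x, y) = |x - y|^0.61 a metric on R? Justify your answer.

Yes. With 0 < p = 0.61 ≤ 1, d(x,y) = |x-y|^0.61 is a metric on R. Non-negativity and symmetry are immediate; |x-y|^0.61 = 0 ⟺ |x-y| = 0 ⟺ x = y. For the triangle inequality, the function t ↦ t^0.61 is subadditive on [0,∞) when p ≤ 1, so |x-z|^0.61 ≤ (|x-y| + |y-z|)^0.61 ≤ |x-y|^0.61 + |y-z|^0.61.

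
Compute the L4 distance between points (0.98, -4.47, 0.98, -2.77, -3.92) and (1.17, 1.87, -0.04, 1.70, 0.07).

(Σ|x_i - y_i|^4)^(1/4) = (|0.98 - 1.17|^4 + |-4.47 - 1.87|^4 + |0.98 - (-0.04)|^4 + |-2.77 - 1.7|^4 + |-3.92 - 0.07|^4)^(1/4)
= (0.19^4 + 6.34^4 + 1.02^4 + 4.47^4 + 3.99^4)^(1/4) ≈ (0.0013 + 1615.6863 + 1.0824 + 399.2364 + 253.4496)^(1/4) = (2269.456)^(1/4) ≈ 6.9021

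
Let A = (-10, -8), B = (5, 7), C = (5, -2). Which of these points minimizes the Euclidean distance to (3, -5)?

Distances: d(A) ≈ 13.3417, d(B) ≈ 12.1655, d(C) ≈ 3.6056. Nearest: C = (5, -2) with distance 3.6056.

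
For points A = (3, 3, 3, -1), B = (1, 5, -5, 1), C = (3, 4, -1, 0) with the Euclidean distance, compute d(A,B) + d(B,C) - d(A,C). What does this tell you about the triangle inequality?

d(A,B) = √(2² + 2² + 8² + 2²) = √76 ≈ 8.7178, d(B,C) = √(2² + 1² + 4² + 1²) = √22 ≈ 4.6904, d(A,C) = √(0² + 1² + 4² + 1²) = √18 ≈ 4.2426.
d(A,B) + d(B,C) - d(A,C) = 8.7178 + 4.6904 - 4.2426 = 13.4082 - 4.2426 = 9.1656 (to 4 decimal places). This is ≥ 0, so the triangle inequality holds for these points.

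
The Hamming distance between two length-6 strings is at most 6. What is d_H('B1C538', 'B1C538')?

Differing positions: none. Hamming distance = 0. The maximum possible Hamming distance for length-6 strings is 6, so d_H/6 = 0/6 = 0.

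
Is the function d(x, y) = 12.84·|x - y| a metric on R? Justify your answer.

Yes. Since |x - y| is a metric on R and 12.84 > 0, the positive scalar multiple 12.84·|x - y| is also a metric: scaling by a positive constant preserves non-negativity, identity (d=0 ⟺ |x-y|=0 ⟺ x=y), symmetry, and the triangle inequality.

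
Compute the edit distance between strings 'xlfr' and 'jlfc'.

Let D[i][j] be the edit distance between the first i characters of 'xlfr' and the first j characters of 'jlfc', with D[i][0] = i, D[0][j] = j, and D[i][j] = D[i-1][j-1] if the characters match, else 1 + min(D[i-1][j], D[i][j-1], D[i-1][j-1]). Filling the table (rows: prefixes of 'xlfr', columns: prefixes of 'jlfc'):
     ε  j  l  f  c
  ε  0  1  2  3  4
  x  1  1  2  3  4
  l  2  2  1  2  3
  f  3  3  2  1  2
  r  4  4  3  2  2
The bottom-right entry gives D[4][4] = 2, so no sequence of fewer than 2 edits works. Backtracking through the table gives one optimal edit sequence (2 edits):
  xlfr → jlfr (sub x→j @1)
  jlfr → jlfc (sub r→c @4)
Edit distance = 2.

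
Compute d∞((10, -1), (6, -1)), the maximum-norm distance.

max(|x_i - y_i|) = max(|10 - 6|, |-1 - (-1)|) = max(4, 0) = 4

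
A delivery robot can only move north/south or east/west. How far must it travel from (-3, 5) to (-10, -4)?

Σ|x_i - y_i| = |-3 - (-10)| + |5 - (-4)| = 7 + 9 = 16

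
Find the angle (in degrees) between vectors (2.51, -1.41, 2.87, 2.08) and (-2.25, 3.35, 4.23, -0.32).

With u = (2.51, -1.41, 2.87, 2.08), v = (-2.25, 3.35, 4.23, -0.32):
u·v = 2.51·(-2.25) + (-1.41)·3.35 + 2.87·4.23 + 2.08·(-0.32) = (-5.6475) + (-4.7235) + 12.1401 + (-0.6656) = 1.1035.
|u| = √(2.51² + (-1.41)² + 2.87² + 2.08²) = √(6.3001 + 1.9881 + 8.2369 + 4.3264) = √20.8515, |v| = √((-2.25)² + 3.35² + 4.23² + (-0.32)²) = √(5.0625 + 11.2225 + 17.8929 + 0.1024) = √34.2803.
cos θ = (u·v)/(|u||v|) = 1.1035/(√20.8515·√34.2803) ≈ 0.041274
θ = arccos(0.041274) ≈ 87.63°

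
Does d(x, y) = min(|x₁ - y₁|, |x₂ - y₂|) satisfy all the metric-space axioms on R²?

No. d fails identity of indiscernibles: take x = (0, 0) and y = (0, 1). Then d(x,y) = min(|0 - 0|, |0 - 1|) = min(0, 1) = 0, yet x ≠ y.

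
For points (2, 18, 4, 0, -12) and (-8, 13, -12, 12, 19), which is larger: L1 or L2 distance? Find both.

L1 = |2 - (-8)| + |18 - 13| + |4 - (-12)| + |0 - 12| + |-12 - 19| = 10 + 5 + 16 + 12 + 31 = 74
L2 = √(10² + 5² + 16² + 12² + 31²) = √1486 ≈ 38.5487
L1 ≥ L2 always (equality iff movement is along one axis); L1 > L2 here.
Ratio L1/L2 = 74/√1486 ≈ 1.9197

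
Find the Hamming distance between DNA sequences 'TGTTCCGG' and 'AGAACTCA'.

Differing positions: 1, 3, 4, 6, 7, 8. Hamming distance = 6.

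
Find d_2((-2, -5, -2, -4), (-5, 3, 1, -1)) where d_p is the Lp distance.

(Σ|x_i - y_i|^2)^(1/2) = (|-2 - (-5)|^2 + |-5 - 3|^2 + |-2 - 1|^2 + |-4 - (-1)|^2)^(1/2)
= (3^2 + 8^2 + 3^2 + 3^2)^(1/2) = (9 + 64 + 9 + 9)^(1/2) = (91)^(1/2) ≈ 9.5394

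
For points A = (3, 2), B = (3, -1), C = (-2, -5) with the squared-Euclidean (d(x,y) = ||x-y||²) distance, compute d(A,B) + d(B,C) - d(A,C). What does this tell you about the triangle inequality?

d(A,B) = 0² + 3² = 9, d(B,C) = 5² + 4² = 41, d(A,C) = 5² + 7² = 74.
d(A,B) + d(B,C) - d(A,C) = 9 + 41 - 74 = 50 - 74 = -24. This is < 0, so the triangle inequality FAILS for these points (squared-Euclidean is not a metric).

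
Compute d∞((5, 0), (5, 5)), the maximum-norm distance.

max(|x_i - y_i|) = max(|5 - 5|, |0 - 5|) = max(0, 5) = 5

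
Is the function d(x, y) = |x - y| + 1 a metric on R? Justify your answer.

No. d fails identity of indiscernibles (specifically d(x,x) = 0): d(-5, -5) = |-5 - (-5)| + 1 = 0 + 1 = 1 ≠ 0.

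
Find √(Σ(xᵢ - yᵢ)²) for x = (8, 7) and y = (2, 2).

√(Σ(x_i - y_i)²) = √((8 - 2)² + (7 - 2)²)
= √(6² + 5²) = √(36 + 25) = √61 ≈ 7.8102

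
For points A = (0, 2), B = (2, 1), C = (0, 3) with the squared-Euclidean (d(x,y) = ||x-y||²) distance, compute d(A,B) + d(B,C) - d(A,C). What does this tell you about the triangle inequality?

d(A,B) = 2² + 1² = 5, d(B,C) = 2² + 2² = 8, d(A,C) = 0² + 1² = 1.
d(A,B) + d(B,C) - d(A,C) = 5 + 8 - 1 = 13 - 1 = 12. This is ≥ 0, so the triangle inequality holds for these points.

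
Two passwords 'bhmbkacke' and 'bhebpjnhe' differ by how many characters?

Differing positions: 3, 5, 6, 7, 8. Hamming distance = 5.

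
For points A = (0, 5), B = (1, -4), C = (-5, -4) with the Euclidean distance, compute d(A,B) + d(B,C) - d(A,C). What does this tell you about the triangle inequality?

d(A,B) = √(1² + 9²) = √82 ≈ 9.0554, d(B,C) = √(6² + 0²) = √36 = 6, d(A,C) = √(5² + 9²) = √106 ≈ 10.2956.
d(A,B) + d(B,C) - d(A,C) = 9.0554 + 6 - 10.2956 = 15.0554 - 10.2956 = 4.7598 (to 4 decimal places). This is ≥ 0, so the triangle inequality holds for these points.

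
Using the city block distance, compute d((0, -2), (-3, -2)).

Σ|x_i - y_i| = |0 - (-3)| + |-2 - (-2)| = 3 + 0 = 3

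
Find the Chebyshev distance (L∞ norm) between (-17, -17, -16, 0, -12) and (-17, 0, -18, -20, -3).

max(|x_i - y_i|) = max(|-17 - (-17)|, |-17 - 0|, |-16 - (-18)|, |0 - (-20)|, |-12 - (-3)|) = max(0, 17, 2, 20, 9) = 20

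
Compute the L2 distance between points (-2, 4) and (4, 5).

(Σ|x_i - y_i|^2)^(1/2) = (|-2 - 4|^2 + |4 - 5|^2)^(1/2)
= (6^2 + 1^2)^(1/2) = (36 + 1)^(1/2) = (37)^(1/2) ≈ 6.0828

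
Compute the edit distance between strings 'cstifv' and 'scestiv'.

Let D[i][j] be the edit distance between the first i characters of 'cstifv' and the first j characters of 'scestiv', with D[i][0] = i, D[0][j] = j, and D[i][j] = D[i-1][j-1] if the characters match, else 1 + min(D[i-1][j], D[i][j-1], D[i-1][j-1]). Filling the table (rows: prefixes of 'cstifv', columns: prefixes of 'scestiv'):
     ε  s  c  e  s  t  i  v
  ε  0  1  2  3  4  5  6  7
  c  1  1  1  2  3  4  5  6
  s  2  1  2  2  2  3  4  5
  t  3  2  2  3  3  2  3  4
  i  4  3  3  3  4  3  2  3
  f  5  4  4  4  4  4  3  3
  v  6  5  5  5  5  5  4  3
The bottom-right entry gives D[6][7] = 3, so no sequence of fewer than 3 edits works. Backtracking through the table gives one optimal edit sequence (3 edits):
  cstifv → scstifv (ins s @1)
  scstifv → scestifv (ins e @3)
  scestifv → scestiv (del f @7)
Edit distance = 3.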